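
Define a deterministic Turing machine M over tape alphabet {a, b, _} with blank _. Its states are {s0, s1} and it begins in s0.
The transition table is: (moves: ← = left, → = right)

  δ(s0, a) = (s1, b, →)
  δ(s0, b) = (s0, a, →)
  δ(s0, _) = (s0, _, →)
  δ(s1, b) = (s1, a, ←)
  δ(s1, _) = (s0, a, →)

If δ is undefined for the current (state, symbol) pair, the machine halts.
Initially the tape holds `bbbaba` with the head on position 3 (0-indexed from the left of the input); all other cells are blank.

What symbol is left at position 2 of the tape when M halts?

a

s0 | _bbb[a]ba   read a → write b, move →, go to s1
s1 | _bbbb[b]a   read b → write a, move ←, go to s1
s1 | _bbb[b]aa   read b → write a, move ←, go to s1
s1 | _bb[b]aaa   read b → write a, move ←, go to s1
s1 | _b[b]aaaa   read b → write a, move ←, go to s1
s1 | _[b]aaaaa   read b → write a, move ←, go to s1
s1 | [_]aaaaaa   read _ → write a, move →, go to s0
s0 | a[a]aaaaa   read a → write b, move →, go to s1
s1 | ab[a]aaaa
Cell 2 holds a when M halts.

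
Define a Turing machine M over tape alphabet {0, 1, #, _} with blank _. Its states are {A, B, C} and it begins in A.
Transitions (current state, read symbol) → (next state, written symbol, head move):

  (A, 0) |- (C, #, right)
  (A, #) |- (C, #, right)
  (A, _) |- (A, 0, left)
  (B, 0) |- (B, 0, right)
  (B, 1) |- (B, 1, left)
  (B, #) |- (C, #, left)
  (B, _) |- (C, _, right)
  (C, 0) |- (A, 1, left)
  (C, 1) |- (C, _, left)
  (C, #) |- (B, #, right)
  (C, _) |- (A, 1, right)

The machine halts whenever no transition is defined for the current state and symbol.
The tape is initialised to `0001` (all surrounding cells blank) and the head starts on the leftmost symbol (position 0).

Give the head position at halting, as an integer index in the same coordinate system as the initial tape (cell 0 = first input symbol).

A | [0]001   read 0 → write #, move right, go to C
C | #[0]01   read 0 → write 1, move left, go to A
A | [#]101   read # → write #, move right, go to C
C | #[1]01   read 1 → write _, move left, go to C
C | [#]_01   read # → write #, move right, go to B
B | #[_]01   read _ → write _, move right, go to C
C | #_[0]1   read 0 → write 1, move left, go to A
A | #[_]11   read _ → write 0, move left, go to A
A | [#]011   read # → write #, move right, go to C
C | #[0]11   read 0 → write 1, move left, go to A
A | [#]111   read # → write #, move right, go to C
C | #[1]11   read 1 → write _, move left, go to C
C | [#]_11   read # → write #, move right, go to B
B | #[_]11   read _ → write _, move right, go to C
C | #_[1]1   read 1 → write _, move left, go to C
C | #[_]_1   read _ → write 1, move right, go to A
A | #1[_]1   read _ → write 0, move left, go to A
A | #[1]01
At halt the head is at cell 1.

1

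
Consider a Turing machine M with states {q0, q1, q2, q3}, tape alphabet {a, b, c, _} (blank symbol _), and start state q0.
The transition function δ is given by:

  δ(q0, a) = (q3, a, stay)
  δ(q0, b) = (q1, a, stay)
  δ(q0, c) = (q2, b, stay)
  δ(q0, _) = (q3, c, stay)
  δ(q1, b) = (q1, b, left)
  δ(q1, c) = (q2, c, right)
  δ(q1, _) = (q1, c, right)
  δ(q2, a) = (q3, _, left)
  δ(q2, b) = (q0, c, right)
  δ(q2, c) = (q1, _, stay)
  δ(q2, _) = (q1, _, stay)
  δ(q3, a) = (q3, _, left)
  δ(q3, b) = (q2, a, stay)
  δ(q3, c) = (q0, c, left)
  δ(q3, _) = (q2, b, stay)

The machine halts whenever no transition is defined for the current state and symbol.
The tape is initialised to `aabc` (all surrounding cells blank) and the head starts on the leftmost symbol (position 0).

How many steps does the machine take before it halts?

24

q0 | _[a]abc   read a → write a, move stay, go to q3
q3 | _[a]abc   read a → write _, move left, go to q3
q3 | [_]_abc   read _ → write b, move stay, go to q2
q2 | [b]_abc   read b → write c, move right, go to q0
q0 | c[_]abc   read _ → write c, move stay, go to q3
q3 | c[c]abc   read c → write c, move left, go to q0
q0 | [c]cabc   read c → write b, move stay, go to q2
q2 | [b]cabc   read b → write c, move right, go to q0
q0 | c[c]abc   read c → write b, move stay, go to q2
q2 | c[b]abc   read b → write c, move right, go to q0
q0 | cc[a]bc   read a → write a, move stay, go to q3
q3 | cc[a]bc   read a → write _, move left, go to q3
q3 | c[c]_bc   read c → write c, move left, go to q0
q0 | [c]c_bc   read c → write b, move stay, go to q2
q2 | [b]c_bc   read b → write c, move right, go to q0
q0 | c[c]_bc   read c → write b, move stay, go to q2
q2 | c[b]_bc   read b → write c, move right, go to q0
q0 | cc[_]bc   read _ → write c, move stay, go to q3
q3 | cc[c]bc   read c → write c, move left, go to q0
q0 | c[c]cbc   read c → write b, move stay, go to q2
q2 | c[b]cbc   read b → write c, move right, go to q0
q0 | cc[c]bc   read c → write b, move stay, go to q2
q2 | cc[b]bc   read b → write c, move right, go to q0
q0 | ccc[b]c   read b → write a, move stay, go to q1
q1 | ccc[a]c
M halts after 24 transitions.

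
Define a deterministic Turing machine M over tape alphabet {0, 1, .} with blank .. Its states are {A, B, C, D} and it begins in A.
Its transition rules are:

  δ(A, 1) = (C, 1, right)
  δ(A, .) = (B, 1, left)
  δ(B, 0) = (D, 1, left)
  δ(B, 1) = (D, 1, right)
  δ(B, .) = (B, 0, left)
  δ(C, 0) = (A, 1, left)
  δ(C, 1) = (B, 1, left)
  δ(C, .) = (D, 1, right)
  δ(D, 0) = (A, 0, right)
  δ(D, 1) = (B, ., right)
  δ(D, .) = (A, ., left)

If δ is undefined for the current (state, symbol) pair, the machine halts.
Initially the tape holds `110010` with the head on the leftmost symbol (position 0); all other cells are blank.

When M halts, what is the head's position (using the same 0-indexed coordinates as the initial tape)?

7

A | [1]10010..   read 1 → write 1, move right, go to C
C | 1[1]0010..   read 1 → write 1, move left, go to B
B | [1]10010..   read 1 → write 1, move right, go to D
D | 1[1]0010..   read 1 → write ., move right, go to B
B | 1.[0]010..   read 0 → write 1, move left, go to D
D | 1[.]1010..   read . → write ., move left, go to A
A | [1].1010..   read 1 → write 1, move right, go to C
C | 1[.]1010..   read . → write 1, move right, go to D
D | 11[1]010..   read 1 → write ., move right, go to B
B | 11.[0]10..   read 0 → write 1, move left, go to D
D | 11[.]110..   read . → write ., move left, go to A
A | 1[1].110..   read 1 → write 1, move right, go to C
C | 11[.]110..   read . → write 1, move right, go to D
D | 111[1]10..   read 1 → write ., move right, go to B
B | 111.[1]0..   read 1 → write 1, move right, go to D
D | 111.1[0]..   read 0 → write 0, move right, go to A
A | 111.10[.].   read . → write 1, move left, go to B
B | 111.1[0]1.   read 0 → write 1, move left, go to D
D | 111.[1]11.   read 1 → write ., move right, go to B
B | 111..[1]1.   read 1 → write 1, move right, go to D
D | 111..1[1].   read 1 → write ., move right, go to B
B | 111..1.[.]   read . → write 0, move left, go to B
B | 111..1[.]0   read . → write 0, move left, go to B
B | 111..[1]00   read 1 → write 1, move right, go to D
D | 111..1[0]0   read 0 → write 0, move right, go to A
A | 111..10[0]
At halt the head is at cell 7.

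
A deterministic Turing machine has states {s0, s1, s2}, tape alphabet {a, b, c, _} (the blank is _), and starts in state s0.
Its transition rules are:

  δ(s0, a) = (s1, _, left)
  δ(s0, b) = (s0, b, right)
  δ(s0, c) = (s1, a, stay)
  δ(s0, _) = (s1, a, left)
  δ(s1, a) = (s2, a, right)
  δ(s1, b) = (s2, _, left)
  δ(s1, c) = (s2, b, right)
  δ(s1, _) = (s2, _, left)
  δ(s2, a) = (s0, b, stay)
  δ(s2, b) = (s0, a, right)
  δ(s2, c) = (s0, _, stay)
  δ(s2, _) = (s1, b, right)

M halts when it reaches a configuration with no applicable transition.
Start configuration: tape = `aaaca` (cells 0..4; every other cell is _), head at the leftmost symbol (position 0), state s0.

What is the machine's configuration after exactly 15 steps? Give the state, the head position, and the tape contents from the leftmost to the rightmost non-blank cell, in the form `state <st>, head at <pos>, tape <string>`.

s0 | ___[a]aaca   read a → write _, move left, go to s1
s1 | __[_]_aaca   read _ → write _, move left, go to s2
s2 | _[_]__aaca   read _ → write b, move right, go to s1
s1 | _b[_]_aaca   read _ → write _, move left, go to s2
s2 | _[b]__aaca   read b → write a, move right, go to s0
s0 | _a[_]_aaca   read _ → write a, move left, go to s1
s1 | _[a]a_aaca   read a → write a, move right, go to s2
s2 | _a[a]_aaca   read a → write b, move stay, go to s0
s0 | _a[b]_aaca   read b → write b, move right, go to s0
s0 | _ab[_]aaca   read _ → write a, move left, go to s1
s1 | _a[b]aaaca   read b → write _, move left, go to s2
s2 | _[a]_aaaca   read a → write b, move stay, go to s0
s0 | _[b]_aaaca   read b → write b, move right, go to s0
s0 | _b[_]aaaca   read _ → write a, move left, go to s1
s1 | _[b]aaaaca   read b → write _, move left, go to s2
s2 | [_]_aaaaca
After 15 steps: state s2, head at -3, tape aaaaca.

state s2, head at -3, tape aaaaca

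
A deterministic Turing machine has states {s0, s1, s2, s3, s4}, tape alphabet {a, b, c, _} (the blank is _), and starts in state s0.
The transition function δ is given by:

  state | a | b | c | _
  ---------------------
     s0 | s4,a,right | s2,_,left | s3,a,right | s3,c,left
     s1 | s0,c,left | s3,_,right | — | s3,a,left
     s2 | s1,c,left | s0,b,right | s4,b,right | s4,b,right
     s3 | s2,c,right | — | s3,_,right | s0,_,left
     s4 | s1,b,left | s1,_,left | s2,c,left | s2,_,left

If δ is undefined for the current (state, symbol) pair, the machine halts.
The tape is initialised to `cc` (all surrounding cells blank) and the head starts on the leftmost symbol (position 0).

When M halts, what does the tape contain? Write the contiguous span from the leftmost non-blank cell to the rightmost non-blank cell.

s0 | [c]c_   read c → write a, move right, go to s3
s3 | a[c]_   read c → write _, move right, go to s3
s3 | a_[_]   read _ → write _, move left, go to s0
s0 | a[_]_   read _ → write c, move left, go to s3
s3 | [a]c_   read a → write c, move right, go to s2
s2 | c[c]_   read c → write b, move right, go to s4
s4 | cb[_]   read _ → write _, move left, go to s2
s2 | c[b]_   read b → write b, move right, go to s0
s0 | cb[_]   read _ → write c, move left, go to s3
s3 | c[b]c
The non-blank tape span at halt is cbc.

cbc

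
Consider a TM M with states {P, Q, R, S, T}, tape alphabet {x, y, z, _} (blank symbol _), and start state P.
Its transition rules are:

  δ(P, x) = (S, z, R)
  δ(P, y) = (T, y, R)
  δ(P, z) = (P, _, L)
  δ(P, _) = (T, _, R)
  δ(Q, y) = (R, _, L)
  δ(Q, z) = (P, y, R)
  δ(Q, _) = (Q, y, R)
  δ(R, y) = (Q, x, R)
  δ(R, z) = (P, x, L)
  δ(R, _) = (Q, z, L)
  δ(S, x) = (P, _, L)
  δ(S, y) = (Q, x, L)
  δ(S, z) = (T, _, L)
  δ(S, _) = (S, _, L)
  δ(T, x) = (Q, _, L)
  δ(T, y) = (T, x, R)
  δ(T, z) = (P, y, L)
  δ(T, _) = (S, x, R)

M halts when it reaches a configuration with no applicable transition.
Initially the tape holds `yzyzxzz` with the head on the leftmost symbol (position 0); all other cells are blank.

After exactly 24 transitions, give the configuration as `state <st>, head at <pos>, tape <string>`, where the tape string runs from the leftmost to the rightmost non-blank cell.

P | [y]zyzxzz   read y → write y, move R, go to T
T | y[z]yzxzz   read z → write y, move L, go to P
P | [y]yyzxzz   read y → write y, move R, go to T
T | y[y]yzxzz   read y → write x, move R, go to T
T | yx[y]zxzz   read y → write x, move R, go to T
T | yxx[z]xzz   read z → write y, move L, go to P
P | yx[x]yxzz   read x → write z, move R, go to S
S | yxz[y]xzz   read y → write x, move L, go to Q
Q | yx[z]xxzz   read z → write y, move R, go to P
P | yxy[x]xzz   read x → write z, move R, go to S
S | yxyz[x]zz   read x → write _, move L, go to P
P | yxy[z]_zz   read z → write _, move L, go to P
P | yx[y]__zz   read y → write y, move R, go to T
T | yxy[_]_zz   read _ → write x, move R, go to S
S | yxyx[_]zz   read _ → write _, move L, go to S
S | yxy[x]_zz   read x → write _, move L, go to P
P | yx[y]__zz   read y → write y, move R, go to T
T | yxy[_]_zz   read _ → write x, move R, go to S
S | yxyx[_]zz   read _ → write _, move L, go to S
S | yxy[x]_zz   read x → write _, move L, go to P
P | yx[y]__zz   read y → write y, move R, go to T
T | yxy[_]_zz   read _ → write x, move R, go to S
S | yxyx[_]zz   read _ → write _, move L, go to S
S | yxy[x]_zz   read x → write _, move L, go to P
P | yx[y]__zz
After 24 steps: state P, head at 2, tape yxy__zz.

state P, head at 2, tape yxy__zz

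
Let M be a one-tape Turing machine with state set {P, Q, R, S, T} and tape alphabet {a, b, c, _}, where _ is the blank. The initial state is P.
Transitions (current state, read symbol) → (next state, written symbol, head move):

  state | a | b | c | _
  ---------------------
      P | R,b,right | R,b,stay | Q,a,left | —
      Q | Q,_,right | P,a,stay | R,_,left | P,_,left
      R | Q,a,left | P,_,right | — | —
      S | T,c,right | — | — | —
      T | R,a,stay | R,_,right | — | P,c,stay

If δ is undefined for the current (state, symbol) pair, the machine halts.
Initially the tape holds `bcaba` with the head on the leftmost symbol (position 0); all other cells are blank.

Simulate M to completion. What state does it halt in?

P

P | _[b]caba   read b → write b, move stay, go to R
R | _[b]caba   read b → write _, move right, go to P
P | __[c]aba   read c → write a, move left, go to Q
Q | _[_]aaba   read _ → write _, move left, go to P
P | [_]_aaba
No transition is defined for (P, _); M halts in state P.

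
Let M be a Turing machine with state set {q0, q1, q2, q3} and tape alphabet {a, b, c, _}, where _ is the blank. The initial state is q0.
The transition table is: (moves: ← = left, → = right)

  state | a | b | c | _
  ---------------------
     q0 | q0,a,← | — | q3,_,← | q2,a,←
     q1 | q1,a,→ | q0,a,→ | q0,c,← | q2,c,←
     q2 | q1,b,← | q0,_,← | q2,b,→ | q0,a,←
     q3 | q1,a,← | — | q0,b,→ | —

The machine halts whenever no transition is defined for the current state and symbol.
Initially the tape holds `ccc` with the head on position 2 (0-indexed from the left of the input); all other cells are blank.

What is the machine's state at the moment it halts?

q0 | _cc[c]   read c → write _, move ←, go to q3
q3 | _c[c]_   read c → write b, move →, go to q0
q0 | _cb[_]   read _ → write a, move ←, go to q2
q2 | _c[b]a   read b → write _, move ←, go to q0
q0 | _[c]_a   read c → write _, move ←, go to q3
q3 | [_]__a
No transition is defined for (q3, _); M halts in state q3.

q3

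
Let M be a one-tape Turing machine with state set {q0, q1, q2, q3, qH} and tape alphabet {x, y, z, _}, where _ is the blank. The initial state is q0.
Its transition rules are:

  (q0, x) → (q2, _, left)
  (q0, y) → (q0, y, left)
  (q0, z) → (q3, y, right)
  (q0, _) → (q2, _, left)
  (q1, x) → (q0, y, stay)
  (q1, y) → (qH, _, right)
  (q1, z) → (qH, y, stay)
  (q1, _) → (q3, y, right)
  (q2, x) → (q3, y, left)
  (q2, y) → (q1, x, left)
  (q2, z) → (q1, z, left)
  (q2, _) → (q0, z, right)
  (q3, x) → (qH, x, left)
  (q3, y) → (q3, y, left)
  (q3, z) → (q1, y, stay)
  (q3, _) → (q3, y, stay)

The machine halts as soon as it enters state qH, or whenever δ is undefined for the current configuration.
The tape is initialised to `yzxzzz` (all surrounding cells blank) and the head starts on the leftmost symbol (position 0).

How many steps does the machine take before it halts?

8

state=q0 head=0 tape=___[y]zxzzz   (q0,y)→(q0,y,left)
state=q0 head=-1 tape=__[_]yzxzzz   (q0,_)→(q2,_,left)
state=q2 head=-2 tape=_[_]_yzxzzz   (q2,_)→(q0,z,right)
state=q0 head=-1 tape=_z[_]yzxzzz   (q0,_)→(q2,_,left)
state=q2 head=-2 tape=_[z]_yzxzzz   (q2,z)→(q1,z,left)
state=q1 head=-3 tape=[_]z_yzxzzz   (q1,_)→(q3,y,right)
state=q3 head=-2 tape=y[z]_yzxzzz   (q3,z)→(q1,y,stay)
state=q1 head=-2 tape=y[y]_yzxzzz   (q1,y)→(qH,_,right)
state=qH head=-1 tape=y_[_]yzxzzz
M halts after 8 transitions.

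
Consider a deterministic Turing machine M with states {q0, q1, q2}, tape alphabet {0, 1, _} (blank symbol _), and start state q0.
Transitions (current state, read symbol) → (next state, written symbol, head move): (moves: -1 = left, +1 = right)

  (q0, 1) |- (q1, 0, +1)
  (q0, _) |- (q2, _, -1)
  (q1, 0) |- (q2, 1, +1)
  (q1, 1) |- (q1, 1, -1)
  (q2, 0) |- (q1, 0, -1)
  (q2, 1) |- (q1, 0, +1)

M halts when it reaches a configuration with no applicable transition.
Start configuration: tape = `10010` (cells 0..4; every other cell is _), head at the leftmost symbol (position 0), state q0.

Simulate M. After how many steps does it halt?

9

state=q0 head=0 tape=[1]0010_   (q0,1)→(q1,0,+1)
state=q1 head=1 tape=0[0]010_   (q1,0)→(q2,1,+1)
state=q2 head=2 tape=01[0]10_   (q2,0)→(q1,0,-1)
state=q1 head=1 tape=0[1]010_   (q1,1)→(q1,1,-1)
state=q1 head=0 tape=[0]1010_   (q1,0)→(q2,1,+1)
state=q2 head=1 tape=1[1]010_   (q2,1)→(q1,0,+1)
state=q1 head=2 tape=10[0]10_   (q1,0)→(q2,1,+1)
state=q2 head=3 tape=101[1]0_   (q2,1)→(q1,0,+1)
state=q1 head=4 tape=1010[0]_   (q1,0)→(q2,1,+1)
state=q2 head=5 tape=10101[_]
M halts after 9 transitions.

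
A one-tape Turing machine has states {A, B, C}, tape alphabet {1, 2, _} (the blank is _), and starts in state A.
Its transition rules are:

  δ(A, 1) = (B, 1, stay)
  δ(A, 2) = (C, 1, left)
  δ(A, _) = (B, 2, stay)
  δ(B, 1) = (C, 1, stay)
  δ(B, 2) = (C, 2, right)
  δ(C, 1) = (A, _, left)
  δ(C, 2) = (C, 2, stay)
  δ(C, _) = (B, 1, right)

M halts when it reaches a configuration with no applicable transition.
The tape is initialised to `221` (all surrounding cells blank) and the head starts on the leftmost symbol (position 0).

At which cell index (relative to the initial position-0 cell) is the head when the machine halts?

0

A | __[2]21   read 2 → write 1, move left, go to C
C | _[_]121   read _ → write 1, move right, go to B
B | _1[1]21   read 1 → write 1, move stay, go to C
C | _1[1]21   read 1 → write _, move left, go to A
A | _[1]_21   read 1 → write 1, move stay, go to B
B | _[1]_21   read 1 → write 1, move stay, go to C
C | _[1]_21   read 1 → write _, move left, go to A
A | [_]__21   read _ → write 2, move stay, go to B
B | [2]__21   read 2 → write 2, move right, go to C
C | 2[_]_21   read _ → write 1, move right, go to B
B | 21[_]21
At halt the head is at cell 0.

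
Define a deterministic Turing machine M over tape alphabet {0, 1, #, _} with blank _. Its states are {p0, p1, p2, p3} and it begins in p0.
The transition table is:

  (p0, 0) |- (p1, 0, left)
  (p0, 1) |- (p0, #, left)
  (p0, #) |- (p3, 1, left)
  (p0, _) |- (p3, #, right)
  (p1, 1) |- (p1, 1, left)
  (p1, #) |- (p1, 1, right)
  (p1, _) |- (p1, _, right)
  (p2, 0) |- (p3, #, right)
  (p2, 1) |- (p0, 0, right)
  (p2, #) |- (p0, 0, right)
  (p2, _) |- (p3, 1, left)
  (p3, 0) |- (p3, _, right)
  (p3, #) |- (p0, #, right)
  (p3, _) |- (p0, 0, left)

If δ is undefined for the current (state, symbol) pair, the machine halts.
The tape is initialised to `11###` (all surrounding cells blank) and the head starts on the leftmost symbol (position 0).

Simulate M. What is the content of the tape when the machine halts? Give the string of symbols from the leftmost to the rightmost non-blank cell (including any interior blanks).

state=p0 head=0 tape=___[1]1###   (p0,1)→(p0,#,left)
state=p0 head=-1 tape=__[_]#1###   (p0,_)→(p3,#,right)
state=p3 head=0 tape=__#[#]1###   (p3,#)→(p0,#,right)
state=p0 head=1 tape=__##[1]###   (p0,1)→(p0,#,left)
state=p0 head=0 tape=__#[#]####   (p0,#)→(p3,1,left)
state=p3 head=-1 tape=__[#]1####   (p3,#)→(p0,#,right)
state=p0 head=0 tape=__#[1]####   (p0,1)→(p0,#,left)
state=p0 head=-1 tape=__[#]#####   (p0,#)→(p3,1,left)
state=p3 head=-2 tape=_[_]1#####   (p3,_)→(p0,0,left)
state=p0 head=-3 tape=[_]01#####   (p0,_)→(p3,#,right)
state=p3 head=-2 tape=#[0]1#####   (p3,0)→(p3,_,right)
state=p3 head=-1 tape=#_[1]#####
The non-blank tape span at halt is #_1#####.

#_1#####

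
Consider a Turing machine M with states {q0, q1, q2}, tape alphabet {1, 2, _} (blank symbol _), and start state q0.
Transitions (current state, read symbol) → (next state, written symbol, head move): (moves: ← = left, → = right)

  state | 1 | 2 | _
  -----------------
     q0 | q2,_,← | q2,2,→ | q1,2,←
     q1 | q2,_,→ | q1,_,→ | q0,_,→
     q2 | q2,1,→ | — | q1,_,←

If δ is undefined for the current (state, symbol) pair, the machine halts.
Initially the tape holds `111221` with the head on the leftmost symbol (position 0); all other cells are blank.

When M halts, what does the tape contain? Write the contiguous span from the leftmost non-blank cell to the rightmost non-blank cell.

221

state=q0 head=0 tape=__[1]11221   (q0,1)→(q2,_,←)
state=q2 head=-1 tape=_[_]_11221   (q2,_)→(q1,_,←)
state=q1 head=-2 tape=[_]__11221   (q1,_)→(q0,_,→)
state=q0 head=-1 tape=_[_]_11221   (q0,_)→(q1,2,←)
state=q1 head=-2 tape=[_]2_11221   (q1,_)→(q0,_,→)
state=q0 head=-1 tape=_[2]_11221   (q0,2)→(q2,2,→)
state=q2 head=0 tape=_2[_]11221   (q2,_)→(q1,_,←)
state=q1 head=-1 tape=_[2]_11221   (q1,2)→(q1,_,→)
state=q1 head=0 tape=__[_]11221   (q1,_)→(q0,_,→)
state=q0 head=1 tape=___[1]1221   (q0,1)→(q2,_,←)
state=q2 head=0 tape=__[_]_1221   (q2,_)→(q1,_,←)
state=q1 head=-1 tape=_[_]__1221   (q1,_)→(q0,_,→)
state=q0 head=0 tape=__[_]_1221   (q0,_)→(q1,2,←)
state=q1 head=-1 tape=_[_]2_1221   (q1,_)→(q0,_,→)
state=q0 head=0 tape=__[2]_1221   (q0,2)→(q2,2,→)
state=q2 head=1 tape=__2[_]1221   (q2,_)→(q1,_,←)
state=q1 head=0 tape=__[2]_1221   (q1,2)→(q1,_,→)
state=q1 head=1 tape=___[_]1221   (q1,_)→(q0,_,→)
state=q0 head=2 tape=____[1]221   (q0,1)→(q2,_,←)
state=q2 head=1 tape=___[_]_221   (q2,_)→(q1,_,←)
state=q1 head=0 tape=__[_]__221   (q1,_)→(q0,_,→)
state=q0 head=1 tape=___[_]_221   (q0,_)→(q1,2,←)
state=q1 head=0 tape=__[_]2_221   (q1,_)→(q0,_,→)
state=q0 head=1 tape=___[2]_221   (q0,2)→(q2,2,→)
state=q2 head=2 tape=___2[_]221   (q2,_)→(q1,_,←)
state=q1 head=1 tape=___[2]_221   (q1,2)→(q1,_,→)
state=q1 head=2 tape=____[_]221   (q1,_)→(q0,_,→)
state=q0 head=3 tape=_____[2]21   (q0,2)→(q2,2,→)
state=q2 head=4 tape=_____2[2]1
The non-blank tape span at halt is 221.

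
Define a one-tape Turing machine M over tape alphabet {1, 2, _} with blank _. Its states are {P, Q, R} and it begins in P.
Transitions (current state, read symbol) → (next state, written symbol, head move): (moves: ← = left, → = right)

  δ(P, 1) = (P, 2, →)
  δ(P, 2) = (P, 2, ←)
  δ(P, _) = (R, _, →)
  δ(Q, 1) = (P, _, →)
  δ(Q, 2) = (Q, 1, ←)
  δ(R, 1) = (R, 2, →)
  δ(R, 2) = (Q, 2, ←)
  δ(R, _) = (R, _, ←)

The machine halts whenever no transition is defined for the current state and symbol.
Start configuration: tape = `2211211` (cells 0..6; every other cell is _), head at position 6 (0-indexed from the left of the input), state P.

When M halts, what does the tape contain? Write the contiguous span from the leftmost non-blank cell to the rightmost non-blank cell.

P | 221121[1]__   read 1 → write 2, move →, go to P
P | 2211212[_]_   read _ → write _, move →, go to R
R | 2211212_[_]   read _ → write _, move ←, go to R
R | 2211212[_]_   read _ → write _, move ←, go to R
R | 221121[2]__   read 2 → write 2, move ←, go to Q
Q | 22112[1]2__   read 1 → write _, move →, go to P
P | 22112_[2]__   read 2 → write 2, move ←, go to P
P | 22112[_]2__   read _ → write _, move →, go to R
R | 22112_[2]__   read 2 → write 2, move ←, go to Q
Q | 22112[_]2__
The non-blank tape span at halt is 22112_2.

22112_2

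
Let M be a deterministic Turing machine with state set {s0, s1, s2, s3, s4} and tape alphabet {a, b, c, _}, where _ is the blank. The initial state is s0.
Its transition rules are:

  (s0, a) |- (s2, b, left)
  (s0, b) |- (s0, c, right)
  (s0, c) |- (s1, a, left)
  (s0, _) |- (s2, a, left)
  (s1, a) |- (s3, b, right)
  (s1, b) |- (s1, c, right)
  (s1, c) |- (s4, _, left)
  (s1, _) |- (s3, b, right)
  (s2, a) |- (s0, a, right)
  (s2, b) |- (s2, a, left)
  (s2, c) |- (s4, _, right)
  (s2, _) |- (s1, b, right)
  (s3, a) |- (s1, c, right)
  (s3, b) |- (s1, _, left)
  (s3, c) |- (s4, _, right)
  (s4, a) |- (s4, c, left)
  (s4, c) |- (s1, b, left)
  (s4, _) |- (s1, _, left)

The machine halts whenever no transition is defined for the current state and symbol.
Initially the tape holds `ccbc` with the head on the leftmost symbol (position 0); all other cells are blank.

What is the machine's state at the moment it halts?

s0 | _[c]cbc_   read c → write a, move left, go to s1
s1 | [_]acbc_   read _ → write b, move right, go to s3
s3 | b[a]cbc_   read a → write c, move right, go to s1
s1 | bc[c]bc_   read c → write _, move left, go to s4
s4 | b[c]_bc_   read c → write b, move left, go to s1
s1 | [b]b_bc_   read b → write c, move right, go to s1
s1 | c[b]_bc_   read b → write c, move right, go to s1
s1 | cc[_]bc_   read _ → write b, move right, go to s3
s3 | ccb[b]c_   read b → write _, move left, go to s1
s1 | cc[b]_c_   read b → write c, move right, go to s1
s1 | ccc[_]c_   read _ → write b, move right, go to s3
s3 | cccb[c]_   read c → write _, move right, go to s4
s4 | cccb_[_]   read _ → write _, move left, go to s1
s1 | cccb[_]_   read _ → write b, move right, go to s3
s3 | cccbb[_]
No transition is defined for (s3, _); M halts in state s3.

s3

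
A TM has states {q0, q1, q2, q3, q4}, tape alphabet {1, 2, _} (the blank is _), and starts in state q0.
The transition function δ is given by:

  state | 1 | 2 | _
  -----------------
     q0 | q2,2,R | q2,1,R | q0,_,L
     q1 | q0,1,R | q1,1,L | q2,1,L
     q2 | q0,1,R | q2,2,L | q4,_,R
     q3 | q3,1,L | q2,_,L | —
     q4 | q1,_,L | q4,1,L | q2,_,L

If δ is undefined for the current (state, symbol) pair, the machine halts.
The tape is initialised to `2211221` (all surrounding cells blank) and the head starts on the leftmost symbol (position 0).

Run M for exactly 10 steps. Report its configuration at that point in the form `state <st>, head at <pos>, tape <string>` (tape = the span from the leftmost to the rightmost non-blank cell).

q0 | [2]211221   read 2 → write 1, move R, go to q2
q2 | 1[2]11221   read 2 → write 2, move L, go to q2
q2 | [1]211221   read 1 → write 1, move R, go to q0
q0 | 1[2]11221   read 2 → write 1, move R, go to q2
q2 | 11[1]1221   read 1 → write 1, move R, go to q0
q0 | 111[1]221   read 1 → write 2, move R, go to q2
q2 | 1112[2]21   read 2 → write 2, move L, go to q2
q2 | 111[2]221   read 2 → write 2, move L, go to q2
q2 | 11[1]2221   read 1 → write 1, move R, go to q0
q0 | 111[2]221   read 2 → write 1, move R, go to q2
q2 | 1111[2]21
After 10 steps: state q2, head at 4, tape 1111221.

state q2, head at 4, tape 1111221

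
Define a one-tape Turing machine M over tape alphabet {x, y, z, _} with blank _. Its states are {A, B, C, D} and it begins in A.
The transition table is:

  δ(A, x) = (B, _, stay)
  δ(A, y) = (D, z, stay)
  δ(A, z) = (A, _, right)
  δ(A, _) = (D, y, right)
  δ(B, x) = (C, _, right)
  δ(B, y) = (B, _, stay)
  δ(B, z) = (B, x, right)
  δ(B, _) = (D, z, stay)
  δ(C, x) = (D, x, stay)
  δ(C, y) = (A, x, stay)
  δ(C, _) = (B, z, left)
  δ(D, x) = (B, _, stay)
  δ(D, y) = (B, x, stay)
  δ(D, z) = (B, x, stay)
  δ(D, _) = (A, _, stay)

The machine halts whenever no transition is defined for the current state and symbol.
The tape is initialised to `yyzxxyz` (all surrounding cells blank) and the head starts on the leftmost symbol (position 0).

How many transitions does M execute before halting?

state=A head=0 tape=[y]yzxxyz   (A,y)→(D,z,stay)
state=D head=0 tape=[z]yzxxyz   (D,z)→(B,x,stay)
state=B head=0 tape=[x]yzxxyz   (B,x)→(C,_,right)
state=C head=1 tape=_[y]zxxyz   (C,y)→(A,x,stay)
state=A head=1 tape=_[x]zxxyz   (A,x)→(B,_,stay)
state=B head=1 tape=_[_]zxxyz   (B,_)→(D,z,stay)
state=D head=1 tape=_[z]zxxyz   (D,z)→(B,x,stay)
state=B head=1 tape=_[x]zxxyz   (B,x)→(C,_,right)
state=C head=2 tape=__[z]xxyz
M halts after 8 transitions.

8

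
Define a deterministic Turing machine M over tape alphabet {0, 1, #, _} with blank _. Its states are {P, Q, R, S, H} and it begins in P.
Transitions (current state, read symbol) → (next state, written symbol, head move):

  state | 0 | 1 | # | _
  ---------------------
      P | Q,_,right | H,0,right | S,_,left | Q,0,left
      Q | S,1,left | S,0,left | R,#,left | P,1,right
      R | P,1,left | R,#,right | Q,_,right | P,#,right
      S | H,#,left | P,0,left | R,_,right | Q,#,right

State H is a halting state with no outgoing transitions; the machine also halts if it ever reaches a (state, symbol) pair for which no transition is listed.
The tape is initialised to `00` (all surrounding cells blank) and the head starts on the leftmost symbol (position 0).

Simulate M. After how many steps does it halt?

36

P | _[0]0_____   read 0 → write _, move right, go to Q
Q | __[0]_____   read 0 → write 1, move left, go to S
S | _[_]1_____   read _ → write #, move right, go to Q
Q | _#[1]_____   read 1 → write 0, move left, go to S
S | _[#]0_____   read # → write _, move right, go to R
R | __[0]_____   read 0 → write 1, move left, go to P
P | _[_]1_____   read _ → write 0, move left, go to Q
Q | [_]01_____   read _ → write 1, move right, go to P
P | 1[0]1_____   read 0 → write _, move right, go to Q
Q | 1_[1]_____   read 1 → write 0, move left, go to S
S | 1[_]0_____   read _ → write #, move right, go to Q
Q | 1#[0]_____   read 0 → write 1, move left, go to S
S | 1[#]1_____   read # → write _, move right, go to R
R | 1_[1]_____   read 1 → write #, move right, go to R
R | 1_#[_]____   read _ → write #, move right, go to P
P | 1_##[_]___   read _ → write 0, move left, go to Q
Q | 1_#[#]0___   read # → write #, move left, go to R
R | 1_[#]#0___   read # → write _, move right, go to Q
Q | 1__[#]0___   read # → write #, move left, go to R
R | 1_[_]#0___   read _ → write #, move right, go to P
P | 1_#[#]0___   read # → write _, move left, go to S
S | 1_[#]_0___   read # → write _, move right, go to R
R | 1__[_]0___   read _ → write #, move right, go to P
P | 1__#[0]___   read 0 → write _, move right, go to Q
Q | 1__#_[_]__   read _ → write 1, move right, go to P
P | 1__#_1[_]_   read _ → write 0, move left, go to Q
Q | 1__#_[1]0_   read 1 → write 0, move left, go to S
S | 1__#[_]00_   read _ → write #, move right, go to Q
Q | 1__##[0]0_   read 0 → write 1, move left, go to S
S | 1__#[#]10_   read # → write _, move right, go to R
R | 1__#_[1]0_   read 1 → write #, move right, go to R
R | 1__#_#[0]_   read 0 → write 1, move left, go to P
P | 1__#_[#]1_   read # → write _, move left, go to S
S | 1__#[_]_1_   read _ → write #, move right, go to Q
Q | 1__##[_]1_   read _ → write 1, move right, go to P
P | 1__##1[1]_   read 1 → write 0, move right, go to H
H | 1__##10[_]
M halts after 36 transitions.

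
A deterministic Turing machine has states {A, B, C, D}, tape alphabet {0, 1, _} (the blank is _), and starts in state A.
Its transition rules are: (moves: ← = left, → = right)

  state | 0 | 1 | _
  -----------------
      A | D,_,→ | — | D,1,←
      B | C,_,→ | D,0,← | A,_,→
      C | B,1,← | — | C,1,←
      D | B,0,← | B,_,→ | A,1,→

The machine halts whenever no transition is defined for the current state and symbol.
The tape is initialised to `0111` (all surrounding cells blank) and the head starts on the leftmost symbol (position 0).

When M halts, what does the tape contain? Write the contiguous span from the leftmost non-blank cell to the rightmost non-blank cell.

1__11

A | [0]111__   read 0 → write _, move →, go to D
D | _[1]11__   read 1 → write _, move →, go to B
B | __[1]1__   read 1 → write 0, move ←, go to D
D | _[_]01__   read _ → write 1, move →, go to A
A | _1[0]1__   read 0 → write _, move →, go to D
D | _1_[1]__   read 1 → write _, move →, go to B
B | _1__[_]_   read _ → write _, move →, go to A
A | _1___[_]   read _ → write 1, move ←, go to D
D | _1__[_]1   read _ → write 1, move →, go to A
A | _1__1[1]
The non-blank tape span at halt is 1__11.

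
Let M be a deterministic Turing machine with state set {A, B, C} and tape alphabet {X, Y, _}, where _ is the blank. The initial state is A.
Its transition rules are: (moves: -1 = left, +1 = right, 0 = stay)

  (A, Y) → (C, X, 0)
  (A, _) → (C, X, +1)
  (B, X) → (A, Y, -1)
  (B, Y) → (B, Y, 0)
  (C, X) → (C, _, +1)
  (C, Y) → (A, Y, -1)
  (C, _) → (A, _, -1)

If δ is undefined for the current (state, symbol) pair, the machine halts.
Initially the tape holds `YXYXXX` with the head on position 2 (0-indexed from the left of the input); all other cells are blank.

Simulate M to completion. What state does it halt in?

A | YX[Y]XXX_   read Y → write X, move 0, go to C
C | YX[X]XXX_   read X → write _, move +1, go to C
C | YX_[X]XX_   read X → write _, move +1, go to C
C | YX__[X]X_   read X → write _, move +1, go to C
C | YX___[X]_   read X → write _, move +1, go to C
C | YX____[_]   read _ → write _, move -1, go to A
A | YX___[_]_   read _ → write X, move +1, go to C
C | YX___X[_]   read _ → write _, move -1, go to A
A | YX___[X]_
No transition is defined for (A, X); M halts in state A.

A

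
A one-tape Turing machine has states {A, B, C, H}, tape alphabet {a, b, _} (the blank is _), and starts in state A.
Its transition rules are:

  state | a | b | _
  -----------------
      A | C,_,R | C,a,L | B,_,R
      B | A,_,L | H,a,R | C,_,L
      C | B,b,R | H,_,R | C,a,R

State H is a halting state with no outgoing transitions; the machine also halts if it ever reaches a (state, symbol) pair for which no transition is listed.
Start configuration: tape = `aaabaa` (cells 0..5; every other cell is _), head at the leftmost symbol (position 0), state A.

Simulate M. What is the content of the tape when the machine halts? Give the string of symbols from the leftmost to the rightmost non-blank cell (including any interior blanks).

a__baa

A | [a]aabaa   read a → write _, move R, go to C
C | _[a]abaa   read a → write b, move R, go to B
B | _b[a]baa   read a → write _, move L, go to A
A | _[b]_baa   read b → write a, move L, go to C
C | [_]a_baa   read _ → write a, move R, go to C
C | a[a]_baa   read a → write b, move R, go to B
B | ab[_]baa   read _ → write _, move L, go to C
C | a[b]_baa   read b → write _, move R, go to H
H | a_[_]baa
The non-blank tape span at halt is a__baa.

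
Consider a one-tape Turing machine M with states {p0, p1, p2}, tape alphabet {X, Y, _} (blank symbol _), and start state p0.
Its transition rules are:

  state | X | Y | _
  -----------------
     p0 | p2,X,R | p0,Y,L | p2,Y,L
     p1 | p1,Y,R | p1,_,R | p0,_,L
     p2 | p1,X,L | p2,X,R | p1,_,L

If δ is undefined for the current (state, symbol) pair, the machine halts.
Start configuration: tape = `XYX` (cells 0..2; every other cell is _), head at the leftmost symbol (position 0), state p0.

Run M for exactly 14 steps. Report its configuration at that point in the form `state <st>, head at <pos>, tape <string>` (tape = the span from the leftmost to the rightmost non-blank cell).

p0 | [X]YX_   read X → write X, move R, go to p2
p2 | X[Y]X_   read Y → write X, move R, go to p2
p2 | XX[X]_   read X → write X, move L, go to p1
p1 | X[X]X_   read X → write Y, move R, go to p1
p1 | XY[X]_   read X → write Y, move R, go to p1
p1 | XYY[_]   read _ → write _, move L, go to p0
p0 | XY[Y]_   read Y → write Y, move L, go to p0
p0 | X[Y]Y_   read Y → write Y, move L, go to p0
p0 | [X]YY_   read X → write X, move R, go to p2
p2 | X[Y]Y_   read Y → write X, move R, go to p2
p2 | XX[Y]_   read Y → write X, move R, go to p2
p2 | XXX[_]   read _ → write _, move L, go to p1
p1 | XX[X]_   read X → write Y, move R, go to p1
p1 | XXY[_]   read _ → write _, move L, go to p0
p0 | XX[Y]_
After 14 steps: state p0, head at 2, tape XXY.

state p0, head at 2, tape XXY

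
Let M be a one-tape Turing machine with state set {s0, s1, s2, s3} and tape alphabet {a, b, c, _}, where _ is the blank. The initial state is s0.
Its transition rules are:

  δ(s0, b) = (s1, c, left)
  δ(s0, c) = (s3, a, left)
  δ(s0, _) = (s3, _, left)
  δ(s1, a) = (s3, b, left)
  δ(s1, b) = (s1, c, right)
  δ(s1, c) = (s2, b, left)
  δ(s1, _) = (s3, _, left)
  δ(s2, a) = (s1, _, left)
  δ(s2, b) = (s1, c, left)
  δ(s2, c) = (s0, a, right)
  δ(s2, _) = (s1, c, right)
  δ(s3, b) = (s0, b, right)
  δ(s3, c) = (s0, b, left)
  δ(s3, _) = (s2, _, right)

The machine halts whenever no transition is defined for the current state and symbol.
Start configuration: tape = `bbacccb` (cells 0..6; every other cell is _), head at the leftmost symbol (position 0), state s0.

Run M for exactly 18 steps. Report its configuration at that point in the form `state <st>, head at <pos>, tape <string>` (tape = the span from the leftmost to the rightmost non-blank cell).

state=s0 head=0 tape=___[b]bacccb   (s0,b)→(s1,c,left)
state=s1 head=-1 tape=__[_]cbacccb   (s1,_)→(s3,_,left)
state=s3 head=-2 tape=_[_]_cbacccb   (s3,_)→(s2,_,right)
state=s2 head=-1 tape=__[_]cbacccb   (s2,_)→(s1,c,right)
state=s1 head=0 tape=__c[c]bacccb   (s1,c)→(s2,b,left)
state=s2 head=-1 tape=__[c]bbacccb   (s2,c)→(s0,a,right)
state=s0 head=0 tape=__a[b]bacccb   (s0,b)→(s1,c,left)
state=s1 head=-1 tape=__[a]cbacccb   (s1,a)→(s3,b,left)
state=s3 head=-2 tape=_[_]bcbacccb   (s3,_)→(s2,_,right)
state=s2 head=-1 tape=__[b]cbacccb   (s2,b)→(s1,c,left)
state=s1 head=-2 tape=_[_]ccbacccb   (s1,_)→(s3,_,left)
state=s3 head=-3 tape=[_]_ccbacccb   (s3,_)→(s2,_,right)
state=s2 head=-2 tape=_[_]ccbacccb   (s2,_)→(s1,c,right)
state=s1 head=-1 tape=_c[c]cbacccb   (s1,c)→(s2,b,left)
state=s2 head=-2 tape=_[c]bcbacccb   (s2,c)→(s0,a,right)
state=s0 head=-1 tape=_a[b]cbacccb   (s0,b)→(s1,c,left)
state=s1 head=-2 tape=_[a]ccbacccb   (s1,a)→(s3,b,left)
state=s3 head=-3 tape=[_]bccbacccb   (s3,_)→(s2,_,right)
state=s2 head=-2 tape=_[b]ccbacccb
After 18 steps: state s2, head at -2, tape bccbacccb.

state s2, head at -2, tape bccbacccb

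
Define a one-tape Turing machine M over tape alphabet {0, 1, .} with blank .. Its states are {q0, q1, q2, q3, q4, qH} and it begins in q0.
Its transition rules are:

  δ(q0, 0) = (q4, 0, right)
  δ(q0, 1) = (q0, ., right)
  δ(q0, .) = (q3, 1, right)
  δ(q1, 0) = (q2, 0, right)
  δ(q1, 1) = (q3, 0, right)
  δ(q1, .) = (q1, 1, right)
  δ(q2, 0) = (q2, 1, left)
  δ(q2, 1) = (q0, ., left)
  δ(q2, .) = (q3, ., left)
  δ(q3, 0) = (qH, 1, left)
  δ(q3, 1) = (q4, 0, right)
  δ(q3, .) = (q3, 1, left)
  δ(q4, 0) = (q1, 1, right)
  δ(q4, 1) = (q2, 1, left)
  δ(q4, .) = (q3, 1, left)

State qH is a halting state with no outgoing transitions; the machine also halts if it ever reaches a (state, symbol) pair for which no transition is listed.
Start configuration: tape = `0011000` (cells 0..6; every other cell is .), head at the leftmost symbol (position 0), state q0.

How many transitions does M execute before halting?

12

state=q0 head=0 tape=[0]011000   (q0,0)→(q4,0,right)
state=q4 head=1 tape=0[0]11000   (q4,0)→(q1,1,right)
state=q1 head=2 tape=01[1]1000   (q1,1)→(q3,0,right)
state=q3 head=3 tape=010[1]000   (q3,1)→(q4,0,right)
state=q4 head=4 tape=0100[0]00   (q4,0)→(q1,1,right)
state=q1 head=5 tape=01001[0]0   (q1,0)→(q2,0,right)
state=q2 head=6 tape=010010[0]   (q2,0)→(q2,1,left)
state=q2 head=5 tape=01001[0]1   (q2,0)→(q2,1,left)
state=q2 head=4 tape=0100[1]11   (q2,1)→(q0,.,left)
state=q0 head=3 tape=010[0].11   (q0,0)→(q4,0,right)
state=q4 head=4 tape=0100[.]11   (q4,.)→(q3,1,left)
state=q3 head=3 tape=010[0]111   (q3,0)→(qH,1,left)
state=qH head=2 tape=01[0]1111
M halts after 12 transitions.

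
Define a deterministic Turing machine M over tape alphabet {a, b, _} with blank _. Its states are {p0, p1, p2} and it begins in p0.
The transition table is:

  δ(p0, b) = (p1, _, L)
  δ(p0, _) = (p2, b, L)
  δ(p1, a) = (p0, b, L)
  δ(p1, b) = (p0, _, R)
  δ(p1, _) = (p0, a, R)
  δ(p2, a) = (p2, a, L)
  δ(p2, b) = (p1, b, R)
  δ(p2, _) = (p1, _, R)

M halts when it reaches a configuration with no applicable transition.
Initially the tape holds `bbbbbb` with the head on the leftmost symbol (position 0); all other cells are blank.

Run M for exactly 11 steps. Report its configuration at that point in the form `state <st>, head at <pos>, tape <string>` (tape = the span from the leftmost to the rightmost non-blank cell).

state=p0 head=0 tape=___[b]bbbbb   (p0,b)→(p1,_,L)
state=p1 head=-1 tape=__[_]_bbbbb   (p1,_)→(p0,a,R)
state=p0 head=0 tape=__a[_]bbbbb   (p0,_)→(p2,b,L)
state=p2 head=-1 tape=__[a]bbbbbb   (p2,a)→(p2,a,L)
state=p2 head=-2 tape=_[_]abbbbbb   (p2,_)→(p1,_,R)
state=p1 head=-1 tape=__[a]bbbbbb   (p1,a)→(p0,b,L)
state=p0 head=-2 tape=_[_]bbbbbbb   (p0,_)→(p2,b,L)
state=p2 head=-3 tape=[_]bbbbbbbb   (p2,_)→(p1,_,R)
state=p1 head=-2 tape=_[b]bbbbbbb   (p1,b)→(p0,_,R)
state=p0 head=-1 tape=__[b]bbbbbb   (p0,b)→(p1,_,L)
state=p1 head=-2 tape=_[_]_bbbbbb   (p1,_)→(p0,a,R)
state=p0 head=-1 tape=_a[_]bbbbbb
After 11 steps: state p0, head at -1, tape a_bbbbbb.

state p0, head at -1, tape a_bbbbbb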